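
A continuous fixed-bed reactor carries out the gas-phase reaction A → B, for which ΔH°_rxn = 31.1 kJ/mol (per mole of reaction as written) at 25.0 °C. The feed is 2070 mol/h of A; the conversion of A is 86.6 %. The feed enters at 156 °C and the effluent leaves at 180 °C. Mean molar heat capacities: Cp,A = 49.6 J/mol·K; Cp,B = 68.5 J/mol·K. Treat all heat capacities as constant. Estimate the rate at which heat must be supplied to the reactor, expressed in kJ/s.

Q_in = 17.6 kJ/s

Extent of reaction ξ = 0.866 × 2070 = 1792.6 mol/h
Reaction term: ξ·ΔH°_rxn = 1792.6 × 31.1 = 55750 kJ/h
Sensible, feed 156→25 °C: -13450 kJ/h
Outlet flows (mol/h): A 277.38, B 1792.6
Sensible, products 25→180 °C: 21166 kJ/h
Q = ΔH = 63466 kJ/h = 17.629 kW
Heat supplied = 17.629 kJ/s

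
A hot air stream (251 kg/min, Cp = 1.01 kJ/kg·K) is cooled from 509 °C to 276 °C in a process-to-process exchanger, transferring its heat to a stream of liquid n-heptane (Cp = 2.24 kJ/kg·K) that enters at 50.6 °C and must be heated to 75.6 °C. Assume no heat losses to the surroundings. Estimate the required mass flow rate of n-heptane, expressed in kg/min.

Heat released by hot stream: Q = 251 × 1.01 × (509 − 276) = 59068 kJ/min
Energy balance on cold side (adiabatic exchanger): Q = ṁ_c·Cp_c·(T_c,out − T_c,in)
ṁ_c = 59068 / [2.24 × (75.6 − 50.6)] = 1054.8 kg/min

ṁ_c = 1050 kg/min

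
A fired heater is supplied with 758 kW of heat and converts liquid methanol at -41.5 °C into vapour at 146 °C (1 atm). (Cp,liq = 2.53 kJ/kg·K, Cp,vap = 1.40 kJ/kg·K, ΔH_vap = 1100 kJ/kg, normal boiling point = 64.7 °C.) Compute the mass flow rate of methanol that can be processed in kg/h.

ṁ = 1840 kg/h

Δh = 2.53×(64.7−-41.5) + 1100 + 1.40×(146−64.7) = 1482.5 kJ/kg
Q = 758 kW = 758 kJ/s = 2.7288e+06 kJ/h
ṁ = Q/Δh = 2.7288e+06 / 1482.5 = 1840.7 kg/h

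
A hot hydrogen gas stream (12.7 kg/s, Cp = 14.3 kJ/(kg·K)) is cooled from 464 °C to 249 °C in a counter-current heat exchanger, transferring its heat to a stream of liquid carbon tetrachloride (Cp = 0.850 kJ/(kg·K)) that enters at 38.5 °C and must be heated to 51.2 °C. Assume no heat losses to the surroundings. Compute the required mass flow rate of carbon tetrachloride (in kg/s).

Heat released by hot stream: Q = 12.7 × 14.3 × (464 − 249) = 39046 kJ/s
Energy balance on cold side (adiabatic exchanger): Q = ṁ_c·Cp_c·(T_c,out − T_c,in)
ṁ_c = 39046 / [0.850 × (51.2 − 38.5)] = 3617.1 kg/s

ṁ_c = 3620 kg/s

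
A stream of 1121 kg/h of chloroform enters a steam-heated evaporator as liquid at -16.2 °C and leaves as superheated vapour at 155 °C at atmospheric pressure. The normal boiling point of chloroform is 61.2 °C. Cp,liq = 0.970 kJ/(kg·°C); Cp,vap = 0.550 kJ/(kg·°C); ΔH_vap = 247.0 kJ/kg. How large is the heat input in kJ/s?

Q = 116 kJ/s

liquid -16.2→61.2 °C: 75.078 kJ/kg
vaporisation at 61.2 °C: 247 kJ/kg
vapour 61.2→155 °C: 51.59 kJ/kg
Δh = 75.078 + 247 + 51.59 = 373.67 kJ/kg
Q = ṁ·Δh = 1121 kg/h × 373.67 kJ/kg = 418880 kJ/h
|Q| = 116.36 kW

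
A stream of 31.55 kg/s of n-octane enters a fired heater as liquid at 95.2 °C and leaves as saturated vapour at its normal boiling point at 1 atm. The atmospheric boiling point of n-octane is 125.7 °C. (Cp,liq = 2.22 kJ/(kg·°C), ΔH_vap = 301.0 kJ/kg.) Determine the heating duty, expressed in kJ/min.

liquid 95.2→125.7 °C: 67.71 kJ/kg
vaporisation at 125.7 °C: 301 kJ/kg
Δh = 67.71 + 301 = 368.71 kJ/kg
Q = ṁ·Δh = 31.55 kg/s × 368.71 kJ/kg = 11633 kJ/s
|Q| = 11633 kW = 697970 kJ/min

Q = 698000 kJ/min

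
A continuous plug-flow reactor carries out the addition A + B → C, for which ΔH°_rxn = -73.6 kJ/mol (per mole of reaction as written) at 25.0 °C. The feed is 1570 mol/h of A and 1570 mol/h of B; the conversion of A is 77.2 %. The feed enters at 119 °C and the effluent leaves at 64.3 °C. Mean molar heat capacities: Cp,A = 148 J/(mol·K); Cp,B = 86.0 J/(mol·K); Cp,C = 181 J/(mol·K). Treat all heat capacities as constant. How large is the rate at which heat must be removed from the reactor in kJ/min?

Extent of reaction ξ = 0.772 × 1570 = 1212 mol/h
Reaction term: ξ·ΔH°_rxn = 1212 × -73.6 = -89206 kJ/h
Sensible, feed 119→25 °C: -34534 kJ/h
Outlet flows (mol/h): A 357.96, B 357.96, C 1212
Sensible, products 25→64.3 °C: 11913 kJ/h
Q = ΔH = -111830 kJ/h = -31.063 kW
Heat removed = 1863.8 kJ/min

Q_out = 1860 kJ/min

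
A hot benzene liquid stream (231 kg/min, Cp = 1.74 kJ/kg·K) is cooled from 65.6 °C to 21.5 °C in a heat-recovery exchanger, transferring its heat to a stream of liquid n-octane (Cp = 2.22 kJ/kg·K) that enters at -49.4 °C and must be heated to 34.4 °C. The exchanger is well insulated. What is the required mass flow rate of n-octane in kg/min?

Heat released by hot stream: Q = 231 × 1.74 × (65.6 − 21.5) = 17726 kJ/min
Energy balance on cold side (adiabatic exchanger): Q = ṁ_c·Cp_c·(T_c,out − T_c,in)
ṁ_c = 17726 / [2.22 × (34.4 − -49.4)] = 95.28 kg/min

ṁ_c = 95.3 kg/min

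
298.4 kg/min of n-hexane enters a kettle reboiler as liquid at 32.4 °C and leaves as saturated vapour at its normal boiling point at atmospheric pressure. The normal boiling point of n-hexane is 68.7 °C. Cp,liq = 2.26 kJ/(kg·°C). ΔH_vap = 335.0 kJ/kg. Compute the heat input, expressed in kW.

Q = 2070 kW

liquid 32.4→68.7 °C: 82.038 kJ/kg
vaporisation at 68.7 °C: 335 kJ/kg
Δh = 82.038 + 335 = 417.04 kJ/kg
Q = ṁ·Δh = 298.4 kg/min × 417.04 kJ/kg = 124440 kJ/min
|Q| = 2074.1 kW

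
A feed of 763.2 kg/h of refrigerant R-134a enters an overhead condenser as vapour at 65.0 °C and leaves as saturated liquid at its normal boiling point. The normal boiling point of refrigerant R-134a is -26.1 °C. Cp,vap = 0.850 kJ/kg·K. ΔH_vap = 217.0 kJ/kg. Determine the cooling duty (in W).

vapour 65.0→-26.1 °C: -77.435 kJ/kg
condensation at -26.1 °C: -217 kJ/kg
Δh = -77.435 + -217 = -294.44 kJ/kg
Q = ṁ·Δh = 763.2 kg/h × -294.44 kJ/kg = -224710 kJ/h
|Q| = 62.42 kW = 62420 W

Q_c = 62400 W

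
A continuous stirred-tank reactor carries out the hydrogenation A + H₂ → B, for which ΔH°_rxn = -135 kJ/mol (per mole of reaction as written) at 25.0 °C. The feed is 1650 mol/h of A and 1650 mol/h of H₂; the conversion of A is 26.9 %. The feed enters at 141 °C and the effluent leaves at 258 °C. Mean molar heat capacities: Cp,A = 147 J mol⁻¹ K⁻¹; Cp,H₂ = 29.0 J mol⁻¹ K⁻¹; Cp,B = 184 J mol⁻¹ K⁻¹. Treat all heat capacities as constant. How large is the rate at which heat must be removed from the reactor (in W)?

Q_out = 6980 W

Extent of reaction ξ = 0.269 × 1650 = 443.85 mol/h
Reaction term: ξ·ΔH°_rxn = 443.85 × -135 = -59920 kJ/h
Sensible, feed 141→25 °C: -33686 kJ/h
Outlet flows (mol/h): A 1206.2, H₂ 1206.2, B 443.85
Sensible, products 25→258 °C: 68491 kJ/h
Q = ΔH = -25116 kJ/h = -6.9766 kW
Heat removed = 6976.6 W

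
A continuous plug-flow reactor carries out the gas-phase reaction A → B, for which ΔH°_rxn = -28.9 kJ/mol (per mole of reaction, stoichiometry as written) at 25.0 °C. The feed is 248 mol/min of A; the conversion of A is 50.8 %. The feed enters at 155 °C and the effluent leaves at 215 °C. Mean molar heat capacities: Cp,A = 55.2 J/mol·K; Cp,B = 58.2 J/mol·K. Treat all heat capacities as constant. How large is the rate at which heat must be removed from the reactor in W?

Q_out = 45800 W

Extent of reaction ξ = 0.508 × 248 = 125.98 mol/min
Reaction term: ξ·ΔH°_rxn = 125.98 × -28.9 = -3640.9 kJ/min
Sensible, feed 155→25 °C: -1779.6 kJ/min
Outlet flows (mol/min): A 122.02, B 125.98
Sensible, products 25→215 °C: 2672.8 kJ/min
Q = ΔH = -2747.8 kJ/min = -45.796 kW
Heat removed = 45796 W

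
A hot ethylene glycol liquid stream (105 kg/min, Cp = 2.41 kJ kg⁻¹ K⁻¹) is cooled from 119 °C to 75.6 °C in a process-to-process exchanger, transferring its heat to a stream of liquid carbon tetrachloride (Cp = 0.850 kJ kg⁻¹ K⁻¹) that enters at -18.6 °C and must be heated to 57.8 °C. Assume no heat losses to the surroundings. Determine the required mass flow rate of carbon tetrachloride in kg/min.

Heat released by hot stream: Q = 105 × 2.41 × (119 − 75.6) = 10982 kJ/min
Energy balance on cold side (adiabatic exchanger): Q = ṁ_c·Cp_c·(T_c,out − T_c,in)
ṁ_c = 10982 / [0.850 × (57.8 − -18.6)] = 169.12 kg/min

ṁ_c = 169 kg/min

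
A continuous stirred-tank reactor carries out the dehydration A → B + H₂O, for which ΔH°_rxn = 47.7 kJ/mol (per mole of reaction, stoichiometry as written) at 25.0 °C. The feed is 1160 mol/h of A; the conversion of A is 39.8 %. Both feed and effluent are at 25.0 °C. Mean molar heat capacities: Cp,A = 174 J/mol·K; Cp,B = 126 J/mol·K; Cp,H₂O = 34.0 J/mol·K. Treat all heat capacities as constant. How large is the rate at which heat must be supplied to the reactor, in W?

Extent of reaction ξ = 0.398 × 1160 = 461.68 mol/h
Reaction term: ξ·ΔH°_rxn = 461.68 × 47.7 = 22022 kJ/h
Q = ΔH = 22022 kJ/h = 6.1173 kW
Heat supplied = 6117.3 W

Q_in = 6120 W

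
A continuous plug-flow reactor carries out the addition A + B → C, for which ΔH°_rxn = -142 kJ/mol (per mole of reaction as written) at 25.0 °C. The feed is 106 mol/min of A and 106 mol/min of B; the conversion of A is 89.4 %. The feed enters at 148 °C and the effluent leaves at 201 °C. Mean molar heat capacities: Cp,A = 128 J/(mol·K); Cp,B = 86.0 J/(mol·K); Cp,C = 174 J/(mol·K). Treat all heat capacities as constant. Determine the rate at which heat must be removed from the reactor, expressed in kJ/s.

Extent of reaction ξ = 0.894 × 106 = 94.764 mol/min
Reaction term: ξ·ΔH°_rxn = 94.764 × -142 = -13456 kJ/min
Sensible, feed 148→25 °C: -2790.1 kJ/min
Outlet flows (mol/min): A 11.236, B 11.236, C 94.764
Sensible, products 25→201 °C: 3325.2 kJ/min
Q = ΔH = -12921 kJ/min = -215.36 kW
Heat removed = 215.36 kJ/s

Q_out = 215 kJ/s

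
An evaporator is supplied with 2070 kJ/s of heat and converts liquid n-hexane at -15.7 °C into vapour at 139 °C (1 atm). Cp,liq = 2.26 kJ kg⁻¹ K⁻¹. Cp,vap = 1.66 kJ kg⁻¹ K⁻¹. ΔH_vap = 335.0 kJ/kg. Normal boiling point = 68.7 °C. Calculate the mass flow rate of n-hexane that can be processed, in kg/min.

ṁ = 193 kg/min

Δh = 2.26×(68.7−-15.7) + 335.0 + 1.66×(139−68.7) = 642.44 kJ/kg
Q = 2070 kJ/s = 2070 kJ/s = 124200 kJ/min
ṁ = Q/Δh = 124200 / 642.44 = 193.32 kg/min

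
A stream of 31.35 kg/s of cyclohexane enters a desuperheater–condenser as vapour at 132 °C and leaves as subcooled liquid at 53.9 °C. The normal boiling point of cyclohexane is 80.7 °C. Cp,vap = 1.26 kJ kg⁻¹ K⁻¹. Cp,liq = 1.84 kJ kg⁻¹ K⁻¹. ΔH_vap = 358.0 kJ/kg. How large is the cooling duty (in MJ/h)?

Q_c = 53300 MJ/h

vapour 132→80.7 °C: -64.638 kJ/kg
condensation at 80.7 °C: -358 kJ/kg
liquid 80.7→53.9 °C: -49.312 kJ/kg
Δh = -64.638 + -358 + -49.312 = -471.95 kJ/kg
Q = ṁ·Δh = 31.35 kg/s × -471.95 kJ/kg = -14796 kJ/s
|Q| = 14796 kW = 53264 MJ/h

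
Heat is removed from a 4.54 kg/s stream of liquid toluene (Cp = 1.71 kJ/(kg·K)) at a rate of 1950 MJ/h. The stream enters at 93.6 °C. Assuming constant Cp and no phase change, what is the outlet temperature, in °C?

Q = 1950 MJ/h = 541.67 kJ/s
ΔT = Q/(ṁ·Cp) = 541.67/(4.54×1.71) = 69.772 K
T_out = 93.6 − 69.772 = 23.828 °C

T_out = 23.8 °C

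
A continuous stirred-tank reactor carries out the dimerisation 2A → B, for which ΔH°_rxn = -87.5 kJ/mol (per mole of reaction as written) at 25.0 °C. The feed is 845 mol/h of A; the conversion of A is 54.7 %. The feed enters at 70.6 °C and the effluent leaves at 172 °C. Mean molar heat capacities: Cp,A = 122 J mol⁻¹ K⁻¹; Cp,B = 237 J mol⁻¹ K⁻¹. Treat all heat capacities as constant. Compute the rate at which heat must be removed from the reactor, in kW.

Q_out = 2.78 kW

Extent of reaction ξ = 0.547 × 845 / 2 = 231.11 mol/h
Reaction term: ξ·ΔH°_rxn = 231.11 × -87.5 = -20222 kJ/h
Sensible, feed 70.6→25 °C: -4700.9 kJ/h
Outlet flows (mol/h): A 382.78, B 231.11
Sensible, products 25→172 °C: 14916 kJ/h
Q = ΔH = -10006 kJ/h = -2.7796 kW
Heat removed = 2.7796 kW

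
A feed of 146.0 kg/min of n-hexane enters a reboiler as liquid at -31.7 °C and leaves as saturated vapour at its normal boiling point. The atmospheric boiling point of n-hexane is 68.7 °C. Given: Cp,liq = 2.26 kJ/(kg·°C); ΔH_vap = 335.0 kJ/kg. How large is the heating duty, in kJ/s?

liquid -31.7→68.7 °C: 226.9 kJ/kg
vaporisation at 68.7 °C: 335 kJ/kg
Δh = 226.9 + 335 = 561.9 kJ/kg
Q = ṁ·Δh = 146.0 kg/min × 561.9 kJ/kg = 82038 kJ/min
|Q| = 1367.3 kW

Q = 1370 kJ/s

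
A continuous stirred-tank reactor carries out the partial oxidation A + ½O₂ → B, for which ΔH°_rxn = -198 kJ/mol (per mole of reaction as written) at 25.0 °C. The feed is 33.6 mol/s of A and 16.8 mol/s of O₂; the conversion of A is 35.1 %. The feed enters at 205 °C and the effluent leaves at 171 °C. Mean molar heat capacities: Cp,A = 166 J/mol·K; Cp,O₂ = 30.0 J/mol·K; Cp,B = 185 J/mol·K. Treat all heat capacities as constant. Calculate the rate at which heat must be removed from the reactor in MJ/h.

Extent of reaction ξ = 0.351 × 33.6 = 11.794 mol/s
Reaction term: ξ·ΔH°_rxn = 11.794 × -198 = -2335.1 kJ/s
Sensible, feed 205→25 °C: -1094.7 kJ/s
Outlet flows (mol/s): A 21.806, O₂ 10.903, B 11.794
Sensible, products 25→171 °C: 894.8 kJ/s
Q = ΔH = -2535 kJ/s = -2535 kW
Heat removed = 9126.1 MJ/h

Q_out = 9130 MJ/h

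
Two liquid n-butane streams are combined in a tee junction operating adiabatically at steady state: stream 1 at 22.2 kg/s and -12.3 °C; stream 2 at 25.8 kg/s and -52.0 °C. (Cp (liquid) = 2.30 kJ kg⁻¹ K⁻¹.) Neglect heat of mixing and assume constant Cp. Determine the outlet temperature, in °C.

No heat crosses the boundary, so H_out = H_in.
Σ ṁᵢCp,ᵢTᵢ = 22.2×2.30×-12.3 + 25.8×2.30×-52.0 = -3713.7
Σ ṁᵢCp,ᵢ = 22.2×2.30 + 25.8×2.30 = 110.4
T_out = -3713.7 / 110.4 = -33.639 °C

T_out = -33.6 °C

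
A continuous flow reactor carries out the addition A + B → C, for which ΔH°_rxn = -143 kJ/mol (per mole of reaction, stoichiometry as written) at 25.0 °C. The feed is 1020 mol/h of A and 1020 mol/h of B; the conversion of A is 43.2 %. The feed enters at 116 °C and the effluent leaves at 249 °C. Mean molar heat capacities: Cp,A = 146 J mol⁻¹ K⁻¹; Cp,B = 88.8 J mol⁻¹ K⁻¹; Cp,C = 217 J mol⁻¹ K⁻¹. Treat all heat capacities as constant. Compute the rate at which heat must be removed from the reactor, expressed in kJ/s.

Q_out = 9.14 kJ/s

Extent of reaction ξ = 0.432 × 1020 = 440.64 mol/h
Reaction term: ξ·ΔH°_rxn = 440.64 × -143 = -63012 kJ/h
Sensible, feed 116→25 °C: -21794 kJ/h
Outlet flows (mol/h): A 579.36, B 579.36, C 440.64
Sensible, products 25→249 °C: 51890 kJ/h
Q = ΔH = -32915 kJ/h = -9.1432 kW
Heat removed = 9.1432 kJ/s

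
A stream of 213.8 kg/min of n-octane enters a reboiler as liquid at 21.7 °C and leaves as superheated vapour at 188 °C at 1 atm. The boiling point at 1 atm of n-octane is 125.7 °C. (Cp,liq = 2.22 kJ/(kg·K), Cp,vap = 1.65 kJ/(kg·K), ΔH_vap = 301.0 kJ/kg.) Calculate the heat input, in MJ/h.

Q = 8140 MJ/h

liquid 21.7→125.7 °C: 230.88 kJ/kg
vaporisation at 125.7 °C: 301 kJ/kg
vapour 125.7→188 °C: 102.79 kJ/kg
Δh = 230.88 + 301 + 102.79 = 634.67 kJ/kg
Q = ṁ·Δh = 213.8 kg/min × 634.67 kJ/kg = 135690 kJ/min
|Q| = 2261.6 kW = 8141.6 MJ/h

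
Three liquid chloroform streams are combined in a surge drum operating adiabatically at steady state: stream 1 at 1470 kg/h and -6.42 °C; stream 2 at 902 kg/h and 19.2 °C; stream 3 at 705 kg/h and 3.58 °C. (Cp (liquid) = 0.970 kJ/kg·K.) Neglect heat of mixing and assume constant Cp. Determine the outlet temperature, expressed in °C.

T_out = 3.38 °C

Energy balance with Q = 0: Σ ṁᵢCp,ᵢ(T_out − Tᵢ) = 0
T_out = Σ ṁᵢCp,ᵢTᵢ / Σ ṁᵢCp,ᵢ
      = 10093 / 2984.7 = 3.3815 °C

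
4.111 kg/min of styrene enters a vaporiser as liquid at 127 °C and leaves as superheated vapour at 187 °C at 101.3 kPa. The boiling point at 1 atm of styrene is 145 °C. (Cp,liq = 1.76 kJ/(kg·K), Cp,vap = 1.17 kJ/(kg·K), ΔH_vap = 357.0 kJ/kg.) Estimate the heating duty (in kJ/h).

Q = 108000 kJ/h

liquid 127→145 °C: 31.68 kJ/kg
vaporisation at 145 °C: 357 kJ/kg
vapour 145→187 °C: 49.14 kJ/kg
Δh = 31.68 + 357 + 49.14 = 437.82 kJ/kg
Q = ṁ·Δh = 4.111 kg/min × 437.82 kJ/kg = 1799.9 kJ/min
|Q| = 29.998 kW = 107990 kJ/h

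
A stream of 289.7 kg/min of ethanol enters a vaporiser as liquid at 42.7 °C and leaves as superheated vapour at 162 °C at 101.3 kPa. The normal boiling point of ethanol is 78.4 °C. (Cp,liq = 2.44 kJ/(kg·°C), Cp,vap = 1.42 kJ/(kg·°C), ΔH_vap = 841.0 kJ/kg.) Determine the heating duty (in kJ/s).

Q = 5050 kJ/s

liquid 42.7→78.4 °C: 87.108 kJ/kg
vaporisation at 78.4 °C: 841 kJ/kg
vapour 78.4→162 °C: 118.71 kJ/kg
Δh = 87.108 + 841 + 118.71 = 1046.8 kJ/kg
Q = ṁ·Δh = 289.7 kg/min × 1046.8 kJ/kg = 303260 kJ/min
|Q| = 5054.4 kW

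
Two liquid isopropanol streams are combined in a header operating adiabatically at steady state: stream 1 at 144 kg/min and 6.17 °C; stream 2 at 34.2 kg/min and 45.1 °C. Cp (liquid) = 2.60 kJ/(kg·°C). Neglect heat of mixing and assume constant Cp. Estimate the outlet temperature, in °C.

Adiabatic, steady state ⇒ Σ ṁᵢCp,ᵢ(T_out − Tᵢ) = 0
T_out = Σ ṁᵢCp,ᵢTᵢ / Σ ṁᵢCp,ᵢ
      = 6320.3 / 463.32 = 13.641 °C

T_out = 13.6 °C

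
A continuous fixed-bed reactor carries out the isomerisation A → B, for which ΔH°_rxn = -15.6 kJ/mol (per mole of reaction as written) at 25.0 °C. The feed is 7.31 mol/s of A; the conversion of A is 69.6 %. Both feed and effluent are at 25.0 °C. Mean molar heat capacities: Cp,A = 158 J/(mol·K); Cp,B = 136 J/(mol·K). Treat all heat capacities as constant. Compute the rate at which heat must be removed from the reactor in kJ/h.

Q_out = 286000 kJ/h

Extent of reaction ξ = 0.696 × 7.31 = 5.0878 mol/s
Reaction term: ξ·ΔH°_rxn = 5.0878 × -15.6 = -79.369 kJ/s
Q = ΔH = -79.369 kJ/s = -79.369 kW
Heat removed = 285730 kJ/h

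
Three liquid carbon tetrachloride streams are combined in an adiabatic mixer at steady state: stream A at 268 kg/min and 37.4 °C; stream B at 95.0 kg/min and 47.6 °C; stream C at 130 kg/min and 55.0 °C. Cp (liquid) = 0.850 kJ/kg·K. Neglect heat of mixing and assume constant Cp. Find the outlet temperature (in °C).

T_out = 44.0 °C

Energy balance with Q = 0: Σ ṁᵢCp,ᵢ(T_out − Tᵢ) = 0
Σ ṁᵢCp,ᵢTᵢ = 268×0.850×37.4 + 95.0×0.850×47.6 + 130×0.850×55.0 = 18441
Σ ṁᵢCp,ᵢ = 268×0.850 + 95.0×0.850 + 130×0.850 = 419.05
T_out = 18441 / 419.05 = 44.006 °C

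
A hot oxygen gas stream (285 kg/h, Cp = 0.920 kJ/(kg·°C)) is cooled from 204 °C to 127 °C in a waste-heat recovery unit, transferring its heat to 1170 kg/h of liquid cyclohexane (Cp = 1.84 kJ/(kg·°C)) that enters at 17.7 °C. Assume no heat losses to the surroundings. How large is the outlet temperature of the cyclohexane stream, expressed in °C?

Heat released by hot stream: Q = 285 × 0.920 × (204 − 127) = 20189 kJ/h
Energy balance on cold side (adiabatic exchanger): Q = ṁ_c·Cp_c·(T_c,out − T_c,in)
T_c,out = 17.7 + 20189/(1170 × 1.84) = 27.078 °C

T_c,out = 27.1 °C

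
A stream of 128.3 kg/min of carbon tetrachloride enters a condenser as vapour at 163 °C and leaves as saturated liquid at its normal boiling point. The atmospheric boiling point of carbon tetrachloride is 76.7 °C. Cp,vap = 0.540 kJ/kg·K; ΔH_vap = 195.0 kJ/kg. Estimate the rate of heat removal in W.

vapour 163→76.7 °C: -46.602 kJ/kg
condensation at 76.7 °C: -195 kJ/kg
Δh = -46.602 + -195 = -241.6 kJ/kg
Q = ṁ·Δh = 128.3 kg/min × -241.6 kJ/kg = -30998 kJ/min
|Q| = 516.63 kW = 516630 W

Q_c = 517000 W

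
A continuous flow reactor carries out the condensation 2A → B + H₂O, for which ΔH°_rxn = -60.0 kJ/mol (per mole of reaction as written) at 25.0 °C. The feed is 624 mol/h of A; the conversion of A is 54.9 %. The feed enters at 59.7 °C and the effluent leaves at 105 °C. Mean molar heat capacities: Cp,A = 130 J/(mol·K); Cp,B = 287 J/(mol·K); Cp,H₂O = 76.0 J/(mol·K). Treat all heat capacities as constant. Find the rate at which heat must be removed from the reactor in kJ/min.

Q_out = 86.5 kJ/min

Extent of reaction ξ = 0.549 × 624 / 2 = 171.29 mol/h
Reaction term: ξ·ΔH°_rxn = 171.29 × -60.0 = -10277 kJ/h
Sensible, feed 59.7→25 °C: -2814.9 kJ/h
Outlet flows (mol/h): A 281.42, B 171.29, H₂O 171.29
Sensible, products 25→105 °C: 7901 kJ/h
Q = ΔH = -5191.1 kJ/h = -1.442 kW
Heat removed = 86.519 kJ/min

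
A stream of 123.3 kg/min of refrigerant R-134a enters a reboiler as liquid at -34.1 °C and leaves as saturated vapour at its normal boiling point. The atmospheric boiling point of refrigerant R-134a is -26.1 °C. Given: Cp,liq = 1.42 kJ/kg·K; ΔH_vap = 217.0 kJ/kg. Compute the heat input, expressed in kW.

Q = 469 kW

liquid -34.1→-26.1 °C: 11.36 kJ/kg
vaporisation at -26.1 °C: 217 kJ/kg
Δh = 11.36 + 217 = 228.36 kJ/kg
Q = ṁ·Δh = 123.3 kg/min × 228.36 kJ/kg = 28157 kJ/min
|Q| = 469.28 kW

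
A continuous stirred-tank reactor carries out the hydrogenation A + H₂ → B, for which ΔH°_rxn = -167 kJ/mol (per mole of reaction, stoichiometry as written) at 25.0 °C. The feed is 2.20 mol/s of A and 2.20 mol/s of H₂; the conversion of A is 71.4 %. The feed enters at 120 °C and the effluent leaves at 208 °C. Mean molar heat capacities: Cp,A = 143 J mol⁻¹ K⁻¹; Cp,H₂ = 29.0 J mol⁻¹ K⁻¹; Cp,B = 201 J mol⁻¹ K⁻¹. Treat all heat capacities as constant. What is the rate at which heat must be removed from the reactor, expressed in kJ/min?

Extent of reaction ξ = 0.714 × 2.20 = 1.5708 mol/s
Reaction term: ξ·ΔH°_rxn = 1.5708 × -167 = -262.32 kJ/s
Sensible, feed 120→25 °C: -35.948 kJ/s
Outlet flows (mol/s): A 0.6292, H₂ 0.6292, B 1.5708
Sensible, products 25→208 °C: 77.583 kJ/s
Q = ΔH = -220.69 kJ/s = -220.69 kW
Heat removed = 13241 kJ/min

Q_out = 13200 kJ/min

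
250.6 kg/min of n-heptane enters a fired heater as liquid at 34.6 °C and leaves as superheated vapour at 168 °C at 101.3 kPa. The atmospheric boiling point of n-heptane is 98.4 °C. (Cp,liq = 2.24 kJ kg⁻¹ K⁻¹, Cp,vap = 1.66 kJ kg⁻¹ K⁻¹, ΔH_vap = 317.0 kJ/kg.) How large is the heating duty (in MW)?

Q = 2.40 MW

liquid 34.6→98.4 °C: 142.91 kJ/kg
vaporisation at 98.4 °C: 317 kJ/kg
vapour 98.4→168 °C: 115.54 kJ/kg
Δh = 142.91 + 317 + 115.54 = 575.45 kJ/kg
Q = ṁ·Δh = 250.6 kg/min × 575.45 kJ/kg = 144210 kJ/min
|Q| = 2403.5 kW = 2.4035 MW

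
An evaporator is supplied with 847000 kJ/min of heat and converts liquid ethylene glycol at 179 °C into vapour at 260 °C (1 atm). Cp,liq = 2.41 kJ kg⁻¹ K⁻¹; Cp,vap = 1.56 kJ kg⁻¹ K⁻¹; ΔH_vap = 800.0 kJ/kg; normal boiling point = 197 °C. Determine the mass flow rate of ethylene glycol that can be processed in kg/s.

Δh = 2.41×(197−179) + 800.0 + 1.56×(260−197) = 941.66 kJ/kg
Q = 847000 kJ/min = 14117 kJ/s = 14117 kJ/s
ṁ = Q/Δh = 14117 / 941.66 = 14.991 kg/s

ṁ = 15.0 kg/s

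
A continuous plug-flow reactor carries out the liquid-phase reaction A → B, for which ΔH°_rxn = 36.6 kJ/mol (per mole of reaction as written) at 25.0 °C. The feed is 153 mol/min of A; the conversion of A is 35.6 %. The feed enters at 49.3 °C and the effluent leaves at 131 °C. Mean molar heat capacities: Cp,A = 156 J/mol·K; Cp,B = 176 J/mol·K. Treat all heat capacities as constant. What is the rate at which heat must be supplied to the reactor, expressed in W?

Extent of reaction ξ = 0.356 × 153 = 54.468 mol/min
Reaction term: ξ·ΔH°_rxn = 54.468 × 36.6 = 1993.5 kJ/min
Sensible, feed 49.3→25 °C: -579.99 kJ/min
Outlet flows (mol/min): A 98.532, B 54.468
Sensible, products 25→131 °C: 2645.5 kJ/min
Q = ΔH = 4059 kJ/min = 67.65 kW
Heat supplied = 67650 W

Q_in = 67700 W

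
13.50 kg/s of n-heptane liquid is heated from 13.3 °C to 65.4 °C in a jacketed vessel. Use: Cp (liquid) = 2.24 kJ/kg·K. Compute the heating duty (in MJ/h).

Q = ṁ·Cp·ΔT = 13.50 × 2.24 × (65.4 − 13.3) = 1575.5 kJ/s
Heating duty = 5671.8 MJ/h

Q = 5670 MJ/h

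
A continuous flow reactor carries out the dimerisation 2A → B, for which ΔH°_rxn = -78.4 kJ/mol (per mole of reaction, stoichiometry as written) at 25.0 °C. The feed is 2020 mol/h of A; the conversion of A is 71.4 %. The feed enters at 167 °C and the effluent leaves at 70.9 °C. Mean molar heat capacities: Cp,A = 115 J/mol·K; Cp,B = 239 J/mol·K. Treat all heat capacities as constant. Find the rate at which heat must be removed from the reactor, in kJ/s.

Q_out = 21.8 kJ/s

Extent of reaction ξ = 0.714 × 2020 / 2 = 721.14 mol/h
Reaction term: ξ·ΔH°_rxn = 721.14 × -78.4 = -56537 kJ/h
Sensible, feed 167→25 °C: -32987 kJ/h
Outlet flows (mol/h): A 577.72, B 721.14
Sensible, products 25→70.9 °C: 10960 kJ/h
Q = ΔH = -78564 kJ/h = -21.823 kW
Heat removed = 21.823 kJ/s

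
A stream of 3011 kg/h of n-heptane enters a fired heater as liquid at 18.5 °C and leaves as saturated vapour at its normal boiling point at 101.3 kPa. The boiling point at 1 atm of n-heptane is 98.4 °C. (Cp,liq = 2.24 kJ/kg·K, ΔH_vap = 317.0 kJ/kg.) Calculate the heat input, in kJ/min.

liquid 18.5→98.4 °C: 178.98 kJ/kg
vaporisation at 98.4 °C: 317 kJ/kg
Δh = 178.98 + 317 = 495.98 kJ/kg
Q = ṁ·Δh = 3011 kg/h × 495.98 kJ/kg = 1.4934e+06 kJ/h
|Q| = 414.83 kW = 24890 kJ/min

Q = 24900 kJ/min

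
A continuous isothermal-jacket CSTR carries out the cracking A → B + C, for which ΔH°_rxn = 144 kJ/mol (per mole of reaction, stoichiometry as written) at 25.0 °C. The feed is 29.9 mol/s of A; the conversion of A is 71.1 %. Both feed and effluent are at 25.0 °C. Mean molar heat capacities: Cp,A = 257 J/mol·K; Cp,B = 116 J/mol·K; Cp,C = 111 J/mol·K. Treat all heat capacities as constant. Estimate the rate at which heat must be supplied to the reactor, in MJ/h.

Q_in = 11000 MJ/h

Extent of reaction ξ = 0.711 × 29.9 = 21.259 mol/s
Reaction term: ξ·ΔH°_rxn = 21.259 × 144 = 3061.3 kJ/s
Q = ΔH = 3061.3 kJ/s = 3061.3 kW
Heat supplied = 11021 MJ/h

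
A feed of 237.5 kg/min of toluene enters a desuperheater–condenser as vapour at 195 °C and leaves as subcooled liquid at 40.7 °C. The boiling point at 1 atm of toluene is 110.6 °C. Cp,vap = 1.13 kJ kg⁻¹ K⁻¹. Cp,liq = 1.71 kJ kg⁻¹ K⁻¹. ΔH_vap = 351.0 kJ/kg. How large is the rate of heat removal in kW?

vapour 195→110.6 °C: -95.372 kJ/kg
condensation at 110.6 °C: -351 kJ/kg
liquid 110.6→40.7 °C: -119.53 kJ/kg
Δh = -95.372 + -351 + -119.53 = -565.9 kJ/kg
Q = ṁ·Δh = 237.5 kg/min × -565.9 kJ/kg = -134400 kJ/min
|Q| = 2240 kW

Q_c = 2240 kW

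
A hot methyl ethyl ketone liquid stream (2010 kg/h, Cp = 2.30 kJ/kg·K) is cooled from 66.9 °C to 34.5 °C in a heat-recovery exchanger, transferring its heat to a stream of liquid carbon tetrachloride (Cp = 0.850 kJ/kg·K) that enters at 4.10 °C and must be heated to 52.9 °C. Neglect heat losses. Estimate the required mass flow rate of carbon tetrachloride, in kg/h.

Heat released by hot stream: Q = 2010 × 2.30 × (66.9 − 34.5) = 149790 kJ/h
Energy balance on cold side (adiabatic exchanger): Q = ṁ_c·Cp_c·(T_c,out − T_c,in)
ṁ_c = 149790 / [0.850 × (52.9 − 4.10)] = 3611 kg/h

ṁ_c = 3610 kg/h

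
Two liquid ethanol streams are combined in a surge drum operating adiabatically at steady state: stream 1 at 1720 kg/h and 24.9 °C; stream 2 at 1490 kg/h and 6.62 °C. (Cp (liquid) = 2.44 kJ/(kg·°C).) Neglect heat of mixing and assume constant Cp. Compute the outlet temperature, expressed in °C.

No heat crosses the boundary, so H_out = H_in.
T_out = Σ ṁᵢCp,ᵢTᵢ / Σ ṁᵢCp,ᵢ
      = 128570 / 7832.4 = 16.415 °C

T_out = 16.4 °C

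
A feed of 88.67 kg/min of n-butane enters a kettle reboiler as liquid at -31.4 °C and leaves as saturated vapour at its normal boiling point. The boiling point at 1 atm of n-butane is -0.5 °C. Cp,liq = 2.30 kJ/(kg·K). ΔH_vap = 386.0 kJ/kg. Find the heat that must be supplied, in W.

Q = 675000 W

liquid -31.4→-0.5 °C: 71.07 kJ/kg
vaporisation at -0.5 °C: 386 kJ/kg
Δh = 71.07 + 386 = 457.07 kJ/kg
Q = ṁ·Δh = 88.67 kg/min × 457.07 kJ/kg = 40528 kJ/min
|Q| = 675.47 kW = 675470 W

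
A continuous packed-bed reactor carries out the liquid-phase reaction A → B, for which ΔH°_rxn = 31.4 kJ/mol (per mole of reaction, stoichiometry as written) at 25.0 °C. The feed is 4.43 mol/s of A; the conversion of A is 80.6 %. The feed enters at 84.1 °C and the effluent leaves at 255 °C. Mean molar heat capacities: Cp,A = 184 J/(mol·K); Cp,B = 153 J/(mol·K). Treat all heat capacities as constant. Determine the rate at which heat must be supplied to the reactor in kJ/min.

Q_in = 13600 kJ/min

Extent of reaction ξ = 0.806 × 4.43 = 3.5706 mol/s
Reaction term: ξ·ΔH°_rxn = 3.5706 × 31.4 = 112.12 kJ/s
Sensible, feed 84.1→25 °C: -48.174 kJ/s
Outlet flows (mol/s): A 0.85942, B 3.5706
Sensible, products 25→255 °C: 162.02 kJ/s
Q = ΔH = 225.96 kJ/s = 225.96 kW
Heat supplied = 13558 kJ/min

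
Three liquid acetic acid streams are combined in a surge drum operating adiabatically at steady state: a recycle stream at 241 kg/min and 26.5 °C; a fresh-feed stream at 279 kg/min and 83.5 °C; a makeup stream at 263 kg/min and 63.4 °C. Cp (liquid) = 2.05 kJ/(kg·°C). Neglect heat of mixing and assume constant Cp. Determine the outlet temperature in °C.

No heat crosses the boundary, so H_out = H_in.
T_out = Σ ṁᵢCp,ᵢTᵢ / Σ ṁᵢCp,ᵢ
      = 95032 / 1605.1 = 59.205 °C

T_out = 59.2 °C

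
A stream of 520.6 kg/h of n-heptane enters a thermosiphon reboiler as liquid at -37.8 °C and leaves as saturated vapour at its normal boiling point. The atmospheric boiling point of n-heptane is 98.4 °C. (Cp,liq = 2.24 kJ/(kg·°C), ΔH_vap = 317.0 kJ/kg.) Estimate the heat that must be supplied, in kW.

Q = 90.0 kW

liquid -37.8→98.4 °C: 305.09 kJ/kg
vaporisation at 98.4 °C: 317 kJ/kg
Δh = 305.09 + 317 = 622.09 kJ/kg
Q = ṁ·Δh = 520.6 kg/h × 622.09 kJ/kg = 323860 kJ/h
|Q| = 89.961 kW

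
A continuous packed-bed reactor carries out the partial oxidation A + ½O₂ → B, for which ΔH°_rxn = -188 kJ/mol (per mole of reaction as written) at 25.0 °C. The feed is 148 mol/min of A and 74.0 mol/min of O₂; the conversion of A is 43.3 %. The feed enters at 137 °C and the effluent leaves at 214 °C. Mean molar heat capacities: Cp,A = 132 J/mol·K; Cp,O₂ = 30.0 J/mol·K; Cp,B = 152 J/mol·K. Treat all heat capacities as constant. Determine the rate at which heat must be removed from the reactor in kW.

Q_out = 172 kW

Extent of reaction ξ = 0.433 × 148 = 64.084 mol/min
Reaction term: ξ·ΔH°_rxn = 64.084 × -188 = -12048 kJ/min
Sensible, feed 137→25 °C: -2436.7 kJ/min
Outlet flows (mol/min): A 83.916, O₂ 41.958, B 64.084
Sensible, products 25→214 °C: 4172.4 kJ/min
Q = ΔH = -10312 kJ/min = -171.87 kW
Heat removed = 171.87 kW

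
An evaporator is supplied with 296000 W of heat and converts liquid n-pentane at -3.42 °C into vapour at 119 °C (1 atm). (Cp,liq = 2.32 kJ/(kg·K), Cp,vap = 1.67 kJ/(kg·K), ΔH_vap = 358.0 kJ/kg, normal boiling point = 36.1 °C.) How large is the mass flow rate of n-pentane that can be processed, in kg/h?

ṁ = 1810 kg/h

Δh = 2.32×(36.1−-3.42) + 358.0 + 1.67×(119−36.1) = 588.13 kJ/kg
Q = 296000 W = 296 kJ/s = 1.0656e+06 kJ/h
ṁ = Q/Δh = 1.0656e+06 / 588.13 = 1811.8 kg/h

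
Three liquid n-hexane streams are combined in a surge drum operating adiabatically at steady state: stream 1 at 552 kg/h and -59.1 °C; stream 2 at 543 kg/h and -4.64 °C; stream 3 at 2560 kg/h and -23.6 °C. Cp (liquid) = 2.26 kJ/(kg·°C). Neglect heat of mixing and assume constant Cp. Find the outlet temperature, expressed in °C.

Adiabatic, steady state ⇒ Σ ṁᵢCp,ᵢ(T_out − Tᵢ) = 0
T_out = Σ ṁᵢCp,ᵢTᵢ / Σ ṁᵢCp,ᵢ
      = -215960 / 8260.3 = -26.145 °C

T_out = -26.1 °C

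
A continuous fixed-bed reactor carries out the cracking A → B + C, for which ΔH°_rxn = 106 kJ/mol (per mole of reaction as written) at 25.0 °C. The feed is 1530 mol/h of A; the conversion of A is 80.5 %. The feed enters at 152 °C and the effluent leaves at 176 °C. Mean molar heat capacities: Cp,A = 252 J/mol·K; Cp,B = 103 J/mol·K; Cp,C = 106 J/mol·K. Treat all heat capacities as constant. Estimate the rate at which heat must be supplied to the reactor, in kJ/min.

Extent of reaction ξ = 0.805 × 1530 = 1231.7 mol/h
Reaction term: ξ·ΔH°_rxn = 1231.7 × 106 = 130550 kJ/h
Sensible, feed 152→25 °C: -48966 kJ/h
Outlet flows (mol/h): A 298.35, B 1231.7, C 1231.7
Sensible, products 25→176 °C: 50222 kJ/h
Q = ΔH = 131810 kJ/h = 36.614 kW
Heat supplied = 2196.9 kJ/min

Q_in = 2200 kJ/min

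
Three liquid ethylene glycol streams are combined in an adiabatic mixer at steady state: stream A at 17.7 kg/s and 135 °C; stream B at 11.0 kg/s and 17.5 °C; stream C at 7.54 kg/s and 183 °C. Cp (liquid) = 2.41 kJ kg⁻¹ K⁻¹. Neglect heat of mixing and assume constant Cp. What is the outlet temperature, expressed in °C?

Adiabatic, steady state ⇒ Σ ṁᵢCp,ᵢ(T_out − Tᵢ) = 0
Σ ṁᵢCp,ᵢTᵢ = 17.7×2.41×135 + 11.0×2.41×17.5 + 7.54×2.41×183 = 9548
Σ ṁᵢCp,ᵢ = 17.7×2.41 + 11.0×2.41 + 7.54×2.41 = 87.338
T_out = 9548 / 87.338 = 109.32 °C

T_out = 109 °C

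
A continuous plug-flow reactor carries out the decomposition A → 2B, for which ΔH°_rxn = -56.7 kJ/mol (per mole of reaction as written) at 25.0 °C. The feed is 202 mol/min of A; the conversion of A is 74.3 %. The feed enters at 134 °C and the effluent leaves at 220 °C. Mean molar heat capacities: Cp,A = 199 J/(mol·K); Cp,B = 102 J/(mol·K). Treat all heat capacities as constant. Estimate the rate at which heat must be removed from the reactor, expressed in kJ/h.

Extent of reaction ξ = 0.743 × 202 = 150.09 mol/min
Reaction term: ξ·ΔH°_rxn = 150.09 × -56.7 = -8509.9 kJ/min
Sensible, feed 134→25 °C: -4381.6 kJ/min
Outlet flows (mol/min): A 51.914, B 300.17
Sensible, products 25→220 °C: 7984.9 kJ/min
Q = ΔH = -4906.5 kJ/min = -81.775 kW
Heat removed = 294390 kJ/h

Q_out = 294000 kJ/h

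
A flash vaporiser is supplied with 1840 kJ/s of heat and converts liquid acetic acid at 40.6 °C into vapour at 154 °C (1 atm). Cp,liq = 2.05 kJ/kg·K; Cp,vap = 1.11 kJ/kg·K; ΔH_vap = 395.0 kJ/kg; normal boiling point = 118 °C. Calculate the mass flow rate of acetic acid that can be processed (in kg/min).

Δh = 2.05×(118−40.6) + 395.0 + 1.11×(154−118) = 593.63 kJ/kg
Q = 1840 kJ/s = 1840 kJ/s = 110400 kJ/min
ṁ = Q/Δh = 110400 / 593.63 = 185.97 kg/min

ṁ = 186 kg/min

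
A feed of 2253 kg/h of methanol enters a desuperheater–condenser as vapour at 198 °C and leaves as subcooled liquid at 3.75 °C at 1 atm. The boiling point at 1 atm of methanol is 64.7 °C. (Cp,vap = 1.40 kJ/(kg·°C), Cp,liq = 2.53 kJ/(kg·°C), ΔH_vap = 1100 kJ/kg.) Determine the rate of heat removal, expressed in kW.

Q_c = 902 kW

vapour 198→64.7 °C: -186.62 kJ/kg
condensation at 64.7 °C: -1100 kJ/kg
liquid 64.7→3.75 °C: -154.2 kJ/kg
Δh = -186.62 + -1100 + -154.2 = -1440.8 kJ/kg
Q = ṁ·Δh = 2253 kg/h × -1440.8 kJ/kg = -3.2462e+06 kJ/h
|Q| = 901.72 kW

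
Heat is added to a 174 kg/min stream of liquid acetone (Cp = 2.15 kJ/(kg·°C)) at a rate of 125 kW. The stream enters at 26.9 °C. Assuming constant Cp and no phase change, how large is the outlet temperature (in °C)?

Q = 125 kW = 7500 kJ/min
ΔT = Q/(ṁ·Cp) = 7500/(174×2.15) = 20.048 K
T_out = 26.9 + 20.048 = 46.948 °C

T_out = 46.9 °C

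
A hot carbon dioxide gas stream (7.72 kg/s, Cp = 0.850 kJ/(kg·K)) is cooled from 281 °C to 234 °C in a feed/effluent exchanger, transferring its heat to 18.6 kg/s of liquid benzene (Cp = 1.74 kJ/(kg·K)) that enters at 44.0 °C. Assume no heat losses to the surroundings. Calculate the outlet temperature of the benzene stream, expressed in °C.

Heat released by hot stream: Q = 7.72 × 0.850 × (281 − 234) = 308.41 kJ/s
Energy balance on cold side (adiabatic exchanger): Q = ṁ_c·Cp_c·(T_c,out − T_c,in)
T_c,out = 44.0 + 308.41/(18.6 × 1.74) = 53.53 °C

T_c,out = 53.5 °C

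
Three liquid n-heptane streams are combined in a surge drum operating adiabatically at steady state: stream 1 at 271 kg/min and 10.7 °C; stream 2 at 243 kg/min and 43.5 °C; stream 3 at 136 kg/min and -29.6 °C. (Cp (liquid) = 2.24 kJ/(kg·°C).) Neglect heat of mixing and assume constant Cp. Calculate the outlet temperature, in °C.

T_out = 14.5 °C

Energy balance with Q = 0: Σ ṁᵢCp,ᵢ(T_out − Tᵢ) = 0
T_out = Σ ṁᵢCp,ᵢTᵢ / Σ ṁᵢCp,ᵢ
      = 21156 / 1456 = 14.53 °C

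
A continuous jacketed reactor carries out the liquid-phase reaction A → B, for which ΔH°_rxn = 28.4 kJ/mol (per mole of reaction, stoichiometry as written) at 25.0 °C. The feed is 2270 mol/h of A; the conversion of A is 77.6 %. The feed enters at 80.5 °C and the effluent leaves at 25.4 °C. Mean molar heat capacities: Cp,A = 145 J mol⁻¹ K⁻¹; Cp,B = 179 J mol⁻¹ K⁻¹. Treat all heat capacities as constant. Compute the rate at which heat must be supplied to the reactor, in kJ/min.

Extent of reaction ξ = 0.776 × 2270 = 1761.5 mol/h
Reaction term: ξ·ΔH°_rxn = 1761.5 × 28.4 = 50027 kJ/h
Sensible, feed 80.5→25 °C: -18268 kJ/h
Outlet flows (mol/h): A 508.48, B 1761.5
Sensible, products 25→25.4 °C: 155.62 kJ/h
Q = ΔH = 31915 kJ/h = 8.8653 kW
Heat supplied = 531.92 kJ/min

Q_in = 532 kJ/min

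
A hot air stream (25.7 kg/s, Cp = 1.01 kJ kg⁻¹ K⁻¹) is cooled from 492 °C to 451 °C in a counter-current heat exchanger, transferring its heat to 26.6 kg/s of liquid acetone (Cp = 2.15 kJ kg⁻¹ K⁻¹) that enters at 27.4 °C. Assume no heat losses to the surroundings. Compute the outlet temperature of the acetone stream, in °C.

T_c,out = 46.0 °C

Heat released by hot stream: Q = 25.7 × 1.01 × (492 − 451) = 1064.2 kJ/s
Energy balance on cold side (adiabatic exchanger): Q = ṁ_c·Cp_c·(T_c,out − T_c,in)
T_c,out = 27.4 + 1064.2/(26.6 × 2.15) = 46.009 °C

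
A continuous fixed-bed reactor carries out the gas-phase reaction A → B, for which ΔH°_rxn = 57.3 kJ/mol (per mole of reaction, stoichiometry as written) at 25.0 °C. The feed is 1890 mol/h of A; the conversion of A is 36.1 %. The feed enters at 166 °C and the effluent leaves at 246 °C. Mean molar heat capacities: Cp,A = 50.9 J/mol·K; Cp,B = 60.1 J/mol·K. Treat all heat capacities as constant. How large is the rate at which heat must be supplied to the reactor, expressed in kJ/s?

Extent of reaction ξ = 0.361 × 1890 = 682.29 mol/h
Reaction term: ξ·ΔH°_rxn = 682.29 × 57.3 = 39095 kJ/h
Sensible, feed 166→25 °C: -13564 kJ/h
Outlet flows (mol/h): A 1207.7, B 682.29
Sensible, products 25→246 °C: 22648 kJ/h
Q = ΔH = 48179 kJ/h = 13.383 kW
Heat supplied = 13.383 kJ/s

Q_in = 13.4 kJ/s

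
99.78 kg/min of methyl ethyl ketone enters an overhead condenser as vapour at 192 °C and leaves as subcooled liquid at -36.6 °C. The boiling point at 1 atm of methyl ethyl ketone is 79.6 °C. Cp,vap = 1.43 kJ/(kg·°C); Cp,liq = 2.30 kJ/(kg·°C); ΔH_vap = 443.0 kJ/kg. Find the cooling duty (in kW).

vapour 192→79.6 °C: -160.73 kJ/kg
condensation at 79.6 °C: -443 kJ/kg
liquid 79.6→-36.6 °C: -267.26 kJ/kg
Δh = -160.73 + -443 + -267.26 = -870.99 kJ/kg
Q = ṁ·Δh = 99.78 kg/min × -870.99 kJ/kg = -86908 kJ/min
|Q| = 1448.5 kW

Q_c = 1450 kW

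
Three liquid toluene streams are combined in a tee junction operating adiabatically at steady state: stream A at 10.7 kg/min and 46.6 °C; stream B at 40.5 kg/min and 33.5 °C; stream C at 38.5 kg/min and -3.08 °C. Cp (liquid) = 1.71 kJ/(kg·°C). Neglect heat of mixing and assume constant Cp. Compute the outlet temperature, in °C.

Adiabatic, steady state ⇒ Σ ṁᵢCp,ᵢ(T_out − Tᵢ) = 0
T_out = Σ ṁᵢCp,ᵢTᵢ / Σ ṁᵢCp,ᵢ
      = 2969.9 / 153.39 = 19.362 °C

T_out = 19.4 °C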